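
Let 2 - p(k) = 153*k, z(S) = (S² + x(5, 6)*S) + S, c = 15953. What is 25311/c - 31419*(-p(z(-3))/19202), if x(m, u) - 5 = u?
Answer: 2072058481653/306329506 ≈ 6764.1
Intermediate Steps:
x(m, u) = 5 + u
z(S) = S² + 12*S (z(S) = (S² + (5 + 6)*S) + S = (S² + 11*S) + S = S² + 12*S)
p(k) = 2 - 153*k
25311/c - 31419*(-p(z(-3))/19202) = 25311/15953 - 31419/((-19202/(2 - (-459)*(12 - 3)))) = 25311*(1/15953) - 31419/((-19202/(2 - (-459)*9))) = 25311/15953 - 31419/((-19202/(2 - 153*(-27)))) = 25311/15953 - 31419/((-19202/(2 + 4131))) = 25311/15953 - 31419/((-19202/4133)) = 25311/15953 - 31419/((-19202*1/4133)) = 25311/15953 - 31419/(-19202/4133) = 25311/15953 - 31419*(-4133/19202) = 25311/15953 + 129854727/19202 = 2072058481653/306329506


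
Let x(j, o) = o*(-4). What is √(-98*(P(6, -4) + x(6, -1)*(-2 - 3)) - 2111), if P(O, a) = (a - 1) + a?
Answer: √731 ≈ 27.037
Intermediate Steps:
x(j, o) = -4*o
P(O, a) = -1 + 2*a (P(O, a) = (-1 + a) + a = -1 + 2*a)
√(-98*(P(6, -4) + x(6, -1)*(-2 - 3)) - 2111) = √(-98*((-1 + 2*(-4)) + (-4*(-1))*(-2 - 3)) - 2111) = √(-98*((-1 - 8) + 4*(-5)) - 2111) = √(-98*(-9 - 20) - 2111) = √(-98*(-29) - 2111) = √(2842 - 2111) = √731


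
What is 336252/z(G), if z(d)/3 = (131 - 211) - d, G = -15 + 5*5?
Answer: -56042/45 ≈ -1245.4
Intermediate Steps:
G = 10 (G = -15 + 25 = 10)
z(d) = -240 - 3*d (z(d) = 3*((131 - 211) - d) = 3*(-80 - d) = -240 - 3*d)
336252/z(G) = 336252/(-240 - 3*10) = 336252/(-240 - 30) = 336252/(-270) = 336252*(-1/270) = -56042/45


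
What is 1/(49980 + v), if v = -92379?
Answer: -1/42399 ≈ -2.3585e-5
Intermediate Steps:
1/(49980 + v) = 1/(49980 - 92379) = 1/(-42399) = -1/42399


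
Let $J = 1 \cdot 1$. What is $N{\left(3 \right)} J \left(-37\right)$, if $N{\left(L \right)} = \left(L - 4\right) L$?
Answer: $111$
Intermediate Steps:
$N{\left(L \right)} = L \left(-4 + L\right)$ ($N{\left(L \right)} = \left(-4 + L\right) L = L \left(-4 + L\right)$)
$J = 1$
$N{\left(3 \right)} J \left(-37\right) = 3 \left(-4 + 3\right) 1 \left(-37\right) = 3 \left(-1\right) 1 \left(-37\right) = \left(-3\right) 1 \left(-37\right) = \left(-3\right) \left(-37\right) = 111$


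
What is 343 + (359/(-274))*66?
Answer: 35144/137 ≈ 256.53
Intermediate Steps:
343 + (359/(-274))*66 = 343 + (359*(-1/274))*66 = 343 - 359/274*66 = 343 - 11847/137 = 35144/137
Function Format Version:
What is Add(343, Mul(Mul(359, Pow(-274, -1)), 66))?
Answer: Rational(35144, 137) ≈ 256.53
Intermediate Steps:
Add(343, Mul(Mul(359, Pow(-274, -1)), 66)) = Add(343, Mul(Mul(359, Rational(-1, 274)), 66)) = Add(343, Mul(Rational(-359, 274), 66)) = Add(343, Rational(-11847, 137)) = Rational(35144, 137)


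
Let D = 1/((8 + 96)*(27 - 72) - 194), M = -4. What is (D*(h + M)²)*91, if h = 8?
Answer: -728/2437 ≈ -0.29873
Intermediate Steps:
D = -1/4874 (D = 1/(104*(-45) - 194) = 1/(-4680 - 194) = 1/(-4874) = -1/4874 ≈ -0.00020517)
(D*(h + M)²)*91 = -(8 - 4)²/4874*91 = -1/4874*4²*91 = -1/4874*16*91 = -8/2437*91 = -728/2437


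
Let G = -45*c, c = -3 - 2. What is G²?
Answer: 50625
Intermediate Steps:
c = -5
G = 225 (G = -45*(-5) = 225)
G² = 225² = 50625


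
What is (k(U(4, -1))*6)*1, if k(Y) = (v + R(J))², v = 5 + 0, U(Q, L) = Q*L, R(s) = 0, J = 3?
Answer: 150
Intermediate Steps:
U(Q, L) = L*Q
v = 5
k(Y) = 25 (k(Y) = (5 + 0)² = 5² = 25)
(k(U(4, -1))*6)*1 = (25*6)*1 = 150*1 = 150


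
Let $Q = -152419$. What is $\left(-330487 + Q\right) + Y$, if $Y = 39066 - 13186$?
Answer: $-457026$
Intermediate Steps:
$Y = 25880$ ($Y = 39066 - 13186 = 25880$)
$\left(-330487 + Q\right) + Y = \left(-330487 - 152419\right) + 25880 = -482906 + 25880 = -457026$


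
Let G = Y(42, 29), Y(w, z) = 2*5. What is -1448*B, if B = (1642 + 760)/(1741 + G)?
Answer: -3478096/1751 ≈ -1986.3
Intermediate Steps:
Y(w, z) = 10
G = 10
B = 2402/1751 (B = (1642 + 760)/(1741 + 10) = 2402/1751 ≈ 1.3718)
-1448*B = -1448*2402/1751 = -3478096/1751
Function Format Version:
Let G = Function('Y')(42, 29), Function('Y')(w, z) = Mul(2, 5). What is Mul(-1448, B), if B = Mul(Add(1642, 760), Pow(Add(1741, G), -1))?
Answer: Rational(-3478096, 1751) ≈ -1986.3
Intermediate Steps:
Function('Y')(w, z) = 10
G = 10
B = Rational(2402, 1751) (B = Mul(Add(1642, 760), Pow(Add(1741, 10), -1)) = Mul(2402, Pow(1751, -1)) = Mul(2402, Rational(1, 1751)) = Rational(2402, 1751) ≈ 1.3718)
Mul(-1448, B) = Mul(-1448, Rational(2402, 1751)) = Rational(-3478096, 1751)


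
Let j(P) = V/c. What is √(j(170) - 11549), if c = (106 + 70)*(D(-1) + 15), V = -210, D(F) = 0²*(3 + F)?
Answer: I*√22359018/44 ≈ 107.47*I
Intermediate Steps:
D(F) = 0 (D(F) = 0*(3 + F) = 0)
c = 2640 (c = (106 + 70)*(0 + 15) = 176*15 = 2640)
j(P) = -7/88 (j(P) = -210/2640 = -210*1/2640 = -7/88)
√(j(170) - 11549) = √(-7/88 - 11549) = √(-1016319/88) = I*√22359018/44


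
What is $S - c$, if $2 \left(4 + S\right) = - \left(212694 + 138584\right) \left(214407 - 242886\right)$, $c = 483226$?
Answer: $5001539851$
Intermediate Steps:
$S = 5002023077$ ($S = -4 + \frac{\left(-1\right) \left(212694 + 138584\right) \left(214407 - 242886\right)}{2} = -4 + \frac{\left(-1\right) 351278 \left(-28479\right)}{2} = -4 + \frac{\left(-1\right) \left(-10004046162\right)}{2} = -4 + \frac{1}{2} \cdot 10004046162 = -4 + 5002023081 = 5002023077$)
$S - c = 5002023077 - 483226 = 5001539851$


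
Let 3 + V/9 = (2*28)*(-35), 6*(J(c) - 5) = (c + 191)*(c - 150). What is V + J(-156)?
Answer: -19447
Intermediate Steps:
J(c) = 5 + (-150 + c)*(191 + c)/6 (J(c) = 5 + ((c + 191)*(c - 150))/6 = 5 + ((191 + c)*(-150 + c))/6 = 5 + ((-150 + c)*(191 + c))/6 = 5 + (-150 + c)*(191 + c)/6)
V = -17667 (V = -27 + 9*((2*28)*(-35)) = -27 + 9*(56*(-35)) = -27 + 9*(-1960) = -27 - 17640 = -17667)
V + J(-156) = -17667 + (-4770 + (⅙)*(-156)² + (41/6)*(-156)) = -17667 + (-4770 + (⅙)*24336 - 1066) = -17667 + (-4770 + 4056 - 1066) = -17667 - 1780 = -19447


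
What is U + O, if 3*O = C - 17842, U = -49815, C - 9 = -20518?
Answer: -187796/3 ≈ -62599.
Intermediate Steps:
C = -20509 (C = 9 - 20518 = -20509)
O = -38351/3 (O = (-20509 - 17842)/3 = (⅓)*(-38351) = -38351/3 ≈ -12784.)
U + O = -49815 - 38351/3 = -187796/3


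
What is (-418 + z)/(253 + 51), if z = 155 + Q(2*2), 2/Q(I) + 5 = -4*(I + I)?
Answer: -9733/11248 ≈ -0.86531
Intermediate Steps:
Q(I) = 2/(-5 - 8*I) (Q(I) = 2/(-5 - 4*(I + I)) = 2/(-5 - 8*I))
z = 5733/37 (z = 155 - 2/(5 + 8*(2*2)) = 155 - 2/(5 + 8*4) = 155 - 2/(5 + 32) = 155 - 2/37 = 5733/37 ≈ 154.95)
(-418 + z)/(253 + 51) = (-418 + 5733/37)/(253 + 51) = -9733/37/304 = -9733/37*1/304 = -9733/11248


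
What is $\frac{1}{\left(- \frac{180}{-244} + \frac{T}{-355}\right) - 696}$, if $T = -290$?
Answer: $- \frac{4331}{3007643} \approx -0.00144$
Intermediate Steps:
$\frac{1}{\left(- \frac{180}{-244} + \frac{T}{-355}\right) - 696} = \frac{1}{\left(- \frac{180}{-244} - \frac{290}{-355}\right) - 696} = \frac{1}{\left(\left(-180\right) \left(- \frac{1}{244}\right) - - \frac{58}{71}\right) - 696} = \frac{1}{\left(\frac{45}{61} + \frac{58}{71}\right) - 696} = \frac{1}{\frac{6733}{4331} - 696} = \frac{1}{- \frac{3007643}{4331}} = - \frac{4331}{3007643}$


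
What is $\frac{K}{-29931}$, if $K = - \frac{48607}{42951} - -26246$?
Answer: $- \frac{1127243339}{1285566381} \approx -0.87685$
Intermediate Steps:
$K = \frac{1127243339}{42951}$ ($K = \left(-48607\right) \frac{1}{42951} + 26246 = - \frac{48607}{42951} + 26246 = \frac{1127243339}{42951} \approx 26245.0$)
$\frac{K}{-29931} = \frac{1127243339}{42951 \left(-29931\right)} = \frac{1127243339}{42951} \left(- \frac{1}{29931}\right) = - \frac{1127243339}{1285566381}$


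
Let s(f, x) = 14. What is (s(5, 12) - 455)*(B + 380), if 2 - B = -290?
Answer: -296352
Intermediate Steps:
B = 292 (B = 2 - 1*(-290) = 2 + 290 = 292)
(s(5, 12) - 455)*(B + 380) = (14 - 455)*(292 + 380) = -441*672 = -296352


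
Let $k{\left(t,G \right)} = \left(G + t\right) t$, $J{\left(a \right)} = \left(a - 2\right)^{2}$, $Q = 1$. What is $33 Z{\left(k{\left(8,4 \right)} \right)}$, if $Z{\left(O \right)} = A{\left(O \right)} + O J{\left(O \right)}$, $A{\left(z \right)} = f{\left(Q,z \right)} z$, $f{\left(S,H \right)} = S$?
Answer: $27995616$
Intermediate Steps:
$A{\left(z \right)} = z$ ($A{\left(z \right)} = 1 z = z$)
$J{\left(a \right)} = \left(-2 + a\right)^{2}$
$k{\left(t,G \right)} = t \left(G + t\right)$
$Z{\left(O \right)} = O + O \left(-2 + O\right)^{2}$
$33 Z{\left(k{\left(8,4 \right)} \right)} = 33 \cdot 8 \left(4 + 8\right) \left(1 + \left(-2 + 8 \left(4 + 8\right)\right)^{2}\right) = 33 \cdot 8 \cdot 12 \left(1 + \left(-2 + 8 \cdot 12\right)^{2}\right) = 33 \cdot 96 \left(1 + \left(-2 + 96\right)^{2}\right) = 33 \cdot 96 \left(1 + 94^{2}\right) = 33 \cdot 96 \left(1 + 8836\right) = 33 \cdot 96 \cdot 8837 = 33 \cdot 848352 = 27995616$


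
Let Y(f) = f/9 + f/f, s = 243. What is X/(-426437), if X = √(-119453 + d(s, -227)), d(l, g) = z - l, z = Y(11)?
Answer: -2*I*√269311/1279311 ≈ -0.0008113*I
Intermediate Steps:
Y(f) = 1 + f/9 (Y(f) = f*(⅑) + 1 = f/9 + 1 = 1 + f/9)
z = 20/9 (z = 1 + (⅑)*11 = 1 + 11/9 = 20/9 ≈ 2.2222)
d(l, g) = 20/9 - l
X = 2*I*√269311/3 (X = √(-119453 + (20/9 - 1*243)) = √(-119453 + (20/9 - 243)) = √(-119453 - 2167/9) = √(-1077244/9) = 2*I*√269311/3 ≈ 345.97*I)
X/(-426437) = (2*I*√269311/3)/(-426437) = (2*I*√269311/3)*(-1/426437) = -2*I*√269311/1279311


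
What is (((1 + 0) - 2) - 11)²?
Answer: 144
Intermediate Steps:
(((1 + 0) - 2) - 11)² = ((1 - 2) - 11)² = (-1 - 11)² = (-12)² = 144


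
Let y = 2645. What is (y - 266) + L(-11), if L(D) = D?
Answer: 2368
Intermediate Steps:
(y - 266) + L(-11) = (2645 - 266) - 11 = 2379 - 11 = 2368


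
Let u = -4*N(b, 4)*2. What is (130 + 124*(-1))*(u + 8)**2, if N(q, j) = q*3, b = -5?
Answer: 98304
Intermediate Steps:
N(q, j) = 3*q
u = 120 (u = -12*(-5)*2 = -4*(-15)*2 = 60*2 = 120)
(130 + 124*(-1))*(u + 8)**2 = (130 + 124*(-1))*(120 + 8)**2 = (130 - 124)*128**2 = 6*16384 = 98304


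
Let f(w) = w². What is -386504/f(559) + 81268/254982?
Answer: -2813725270/3064501167 ≈ -0.91817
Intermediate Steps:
-386504/f(559) + 81268/254982 = -386504/(559²) + 81268/254982 = -386504/312481 + 81268*(1/254982) = -386504*1/312481 + 40634/127491 = -386504/312481 + 40634/127491 = -2813725270/3064501167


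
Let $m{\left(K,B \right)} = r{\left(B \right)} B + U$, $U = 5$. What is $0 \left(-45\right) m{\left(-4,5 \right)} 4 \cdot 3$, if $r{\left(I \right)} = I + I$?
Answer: $0$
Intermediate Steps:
$r{\left(I \right)} = 2 I$
$m{\left(K,B \right)} = 5 + 2 B^{2}$ ($m{\left(K,B \right)} = 2 B B + 5 = 2 B^{2} + 5 = 5 + 2 B^{2}$)
$0 \left(-45\right) m{\left(-4,5 \right)} 4 \cdot 3 = 0 \left(-45\right) \left(5 + 2 \cdot 5^{2}\right) 4 \cdot 3 = 0 \left(5 + 2 \cdot 25\right) 4 \cdot 3 = 0 \left(5 + 50\right) 4 \cdot 3 = 0 \cdot 55 \cdot 4 \cdot 3 = 0 \cdot 220 \cdot 3 = 0 \cdot 660 = 0$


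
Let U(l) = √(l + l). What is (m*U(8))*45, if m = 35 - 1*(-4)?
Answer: 7020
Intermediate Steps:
U(l) = √2*√l (U(l) = √(2*l) = √2*√l)
m = 39 (m = 35 + 4 = 39)
(m*U(8))*45 = (39*(√2*√8))*45 = (39*(√2*(2*√2)))*45 = (39*4)*45 = 156*45 = 7020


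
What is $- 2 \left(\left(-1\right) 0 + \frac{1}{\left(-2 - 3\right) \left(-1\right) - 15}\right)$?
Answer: $\frac{1}{5} \approx 0.2$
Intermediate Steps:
$- 2 \left(\left(-1\right) 0 + \frac{1}{\left(-2 - 3\right) \left(-1\right) - 15}\right) = - 2 \left(0 + \frac{1}{\left(-5\right) \left(-1\right) - 15}\right) = - 2 \left(0 + \frac{1}{5 - 15}\right) = - 2 \left(0 + \frac{1}{-10}\right) = - 2 \left(0 - \frac{1}{10}\right) = \left(-2\right) \left(- \frac{1}{10}\right) = \frac{1}{5}$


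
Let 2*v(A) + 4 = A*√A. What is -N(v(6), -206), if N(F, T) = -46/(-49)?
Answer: -46/49 ≈ -0.93878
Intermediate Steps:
v(A) = -2 + A^(3/2)/2 (v(A) = -2 + (A*√A)/2 = -2 + A^(3/2)/2)
N(F, T) = 46/49 (N(F, T) = -46*(-1/49) = 46/49)
-N(v(6), -206) = -1*46/49 = -46/49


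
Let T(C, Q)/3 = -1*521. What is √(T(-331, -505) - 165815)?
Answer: I*√167378 ≈ 409.12*I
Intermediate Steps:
T(C, Q) = -1563 (T(C, Q) = 3*(-1*521) = 3*(-521) = -1563)
√(T(-331, -505) - 165815) = √(-1563 - 165815) = √(-167378) = I*√167378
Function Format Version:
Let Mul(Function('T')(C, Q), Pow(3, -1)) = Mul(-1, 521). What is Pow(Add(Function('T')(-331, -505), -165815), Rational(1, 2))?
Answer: Mul(I, Pow(167378, Rational(1, 2))) ≈ Mul(409.12, I)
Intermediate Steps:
Function('T')(C, Q) = -1563 (Function('T')(C, Q) = Mul(3, Mul(-1, 521)) = Mul(3, -521) = -1563)
Pow(Add(Function('T')(-331, -505), -165815), Rational(1, 2)) = Pow(Add(-1563, -165815), Rational(1, 2)) = Pow(-167378, Rational(1, 2)) = Mul(I, Pow(167378, Rational(1, 2)))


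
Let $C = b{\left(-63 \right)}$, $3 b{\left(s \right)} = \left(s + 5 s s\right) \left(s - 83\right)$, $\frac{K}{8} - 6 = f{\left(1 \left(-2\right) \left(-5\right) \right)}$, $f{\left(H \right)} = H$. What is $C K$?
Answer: $-123228672$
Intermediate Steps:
$K = 128$ ($K = 48 + 8 \cdot 1 \left(-2\right) \left(-5\right) = 48 + 8 \left(\left(-2\right) \left(-5\right)\right) = 48 + 8 \cdot 10 = 48 + 80 = 128$)
$b{\left(s \right)} = \frac{\left(-83 + s\right) \left(s + 5 s^{2}\right)}{3}$ ($b{\left(s \right)} = \frac{\left(s + 5 s s\right) \left(s - 83\right)}{3} = \frac{\left(s + 5 s^{2}\right) \left(-83 + s\right)}{3} = \frac{\left(-83 + s\right) \left(s + 5 s^{2}\right)}{3}$)
$C = -962724$ ($C = \frac{1}{3} \left(-63\right) \left(-83 - -26082 + 5 \left(-63\right)^{2}\right) = \frac{1}{3} \left(-63\right) \left(-83 + 26082 + 5 \cdot 3969\right) = \frac{1}{3} \left(-63\right) \left(-83 + 26082 + 19845\right) = \frac{1}{3} \left(-63\right) 45844 = -962724$)
$C K = \left(-962724\right) 128 = -123228672$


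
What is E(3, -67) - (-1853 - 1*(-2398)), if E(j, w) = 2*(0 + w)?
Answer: -679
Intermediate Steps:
E(j, w) = 2*w
E(3, -67) - (-1853 - 1*(-2398)) = 2*(-67) - (-1853 - 1*(-2398)) = -134 - (-1853 + 2398) = -134 - 1*545 = -134 - 545 = -679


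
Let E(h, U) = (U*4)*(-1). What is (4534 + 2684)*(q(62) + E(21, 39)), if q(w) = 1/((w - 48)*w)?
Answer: -488683863/434 ≈ -1.1260e+6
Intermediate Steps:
q(w) = 1/(w*(-48 + w)) (q(w) = 1/((-48 + w)*w) = 1/(w*(-48 + w)))
E(h, U) = -4*U (E(h, U) = (4*U)*(-1) = -4*U)
(4534 + 2684)*(q(62) + E(21, 39)) = (4534 + 2684)*(1/(62*(-48 + 62)) - 4*39) = 7218*((1/62)/14 - 156) = 7218*((1/62)*(1/14) - 156) = 7218*(1/868 - 156) = 7218*(-135407/868) = -488683863/434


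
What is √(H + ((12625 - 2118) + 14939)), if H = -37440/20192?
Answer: 2*√2532716634/631 ≈ 159.51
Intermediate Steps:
H = -1170/631 (H = -37440*1/20192 = -1170/631 ≈ -1.8542)
√(H + ((12625 - 2118) + 14939)) = √(-1170/631 + ((12625 - 2118) + 14939)) = √(-1170/631 + (10507 + 14939)) = √(-1170/631 + 25446) = √(16055256/631) = 2*√2532716634/631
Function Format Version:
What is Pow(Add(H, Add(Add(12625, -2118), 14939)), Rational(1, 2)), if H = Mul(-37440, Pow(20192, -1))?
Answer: Mul(Rational(2, 631), Pow(2532716634, Rational(1, 2))) ≈ 159.51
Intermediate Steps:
H = Rational(-1170, 631) (H = Mul(-37440, Rational(1, 20192)) = Rational(-1170, 631) ≈ -1.8542)
Pow(Add(H, Add(Add(12625, -2118), 14939)), Rational(1, 2)) = Pow(Add(Rational(-1170, 631), Add(Add(12625, -2118), 14939)), Rational(1, 2)) = Pow(Add(Rational(-1170, 631), Add(10507, 14939)), Rational(1, 2)) = Pow(Add(Rational(-1170, 631), 25446), Rational(1, 2)) = Pow(Rational(16055256, 631), Rational(1, 2)) = Mul(Rational(2, 631), Pow(2532716634, Rational(1, 2)))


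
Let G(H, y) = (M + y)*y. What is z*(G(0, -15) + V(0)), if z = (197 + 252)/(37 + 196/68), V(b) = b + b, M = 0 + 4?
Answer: 419815/226 ≈ 1857.6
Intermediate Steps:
M = 4
G(H, y) = y*(4 + y) (G(H, y) = (4 + y)*y = y*(4 + y))
V(b) = 2*b
z = 7633/678 (z = 449/(37 + 196*(1/68)) = 449/(37 + 49/17) = 449/(678/17) = 449*(17/678) = 7633/678 ≈ 11.258)
z*(G(0, -15) + V(0)) = 7633*(-15*(4 - 15) + 2*0)/678 = 7633*(-15*(-11) + 0)/678 = 7633*(165 + 0)/678 = (7633/678)*165 = 419815/226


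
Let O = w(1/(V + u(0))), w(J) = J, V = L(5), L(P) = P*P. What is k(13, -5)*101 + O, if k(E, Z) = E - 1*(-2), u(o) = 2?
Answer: 40906/27 ≈ 1515.0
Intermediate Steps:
L(P) = P²
V = 25 (V = 5² = 25)
k(E, Z) = 2 + E (k(E, Z) = E + 2 = 2 + E)
O = 1/27 (O = 1/(25 + 2) = 1/27 ≈ 0.037037)
k(13, -5)*101 + O = (2 + 13)*101 + 1/27 = 15*101 + 1/27 = 1515 + 1/27 = 40906/27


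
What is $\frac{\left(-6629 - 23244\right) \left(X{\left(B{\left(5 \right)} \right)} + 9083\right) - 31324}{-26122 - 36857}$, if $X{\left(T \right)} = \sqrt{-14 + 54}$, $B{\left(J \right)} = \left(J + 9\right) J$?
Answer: $\frac{271367783}{62979} + \frac{59746 \sqrt{10}}{62979} \approx 4311.9$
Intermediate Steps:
$B{\left(J \right)} = J \left(9 + J\right)$ ($B{\left(J \right)} = \left(9 + J\right) J = J \left(9 + J\right)$)
$X{\left(T \right)} = 2 \sqrt{10}$ ($X{\left(T \right)} = \sqrt{40} = 2 \sqrt{10}$)
$\frac{\left(-6629 - 23244\right) \left(X{\left(B{\left(5 \right)} \right)} + 9083\right) - 31324}{-26122 - 36857} = \frac{\left(-6629 - 23244\right) \left(2 \sqrt{10} + 9083\right) - 31324}{-26122 - 36857} = \frac{- 29873 \left(9083 + 2 \sqrt{10}\right) - 31324}{-62979} = \left(\left(-271336459 - 59746 \sqrt{10}\right) - 31324\right) \left(- \frac{1}{62979}\right) = \left(-271367783 - 59746 \sqrt{10}\right) \left(- \frac{1}{62979}\right) = \frac{271367783}{62979} + \frac{59746 \sqrt{10}}{62979}$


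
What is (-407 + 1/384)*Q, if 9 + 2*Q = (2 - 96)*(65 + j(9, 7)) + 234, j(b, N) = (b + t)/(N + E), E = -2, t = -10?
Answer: 1528017999/1280 ≈ 1.1938e+6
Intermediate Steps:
j(b, N) = (-10 + b)/(-2 + N) (j(b, N) = (b - 10)/(N - 2) = (-10 + b)/(-2 + N))
Q = -29331/10 (Q = -9/2 + ((2 - 96)*(65 + (-10 + 9)/(-2 + 7)) + 234)/2 = -9/2 + (-94*(65 - 1/5) + 234)/2 = -9/2 + (-94*(65 + (⅕)*(-1)) + 234)/2 = -9/2 + (-94*(65 - ⅕) + 234)/2 = -9/2 + (-94*324/5 + 234)/2 = -9/2 + (-30456/5 + 234)/2 = -9/2 + (½)*(-29286/5) = -9/2 - 14643/5 = -29331/10 ≈ -2933.1)
(-407 + 1/384)*Q = (-407 + 1/384)*(-29331/10) = -156287/384*(-29331/10) = 1528017999/1280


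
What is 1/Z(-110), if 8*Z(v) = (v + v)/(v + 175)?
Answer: -26/11 ≈ -2.3636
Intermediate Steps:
Z(v) = v/(4*(175 + v)) (Z(v) = ((v + v)/(v + 175))/8 = ((2*v)/(175 + v))/8 = (2*v/(175 + v))/8 = v/(4*(175 + v)))
1/Z(-110) = 1/((¼)*(-110)/(175 - 110)) = 1/((¼)*(-110)/65) = 1/((¼)*(-110)*(1/65)) = 1/(-11/26) = -26/11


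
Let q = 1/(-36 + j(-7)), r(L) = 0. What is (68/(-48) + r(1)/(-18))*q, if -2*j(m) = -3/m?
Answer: 119/3042 ≈ 0.039119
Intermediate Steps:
j(m) = 3/(2*m) (j(m) = -(-3)/(2*m) = 3/(2*m))
q = -14/507 (q = 1/(-36 + (3/2)/(-7)) = 1/(-36 + (3/2)*(-⅐)) = 1/(-36 - 3/14) = 1/(-507/14) = -14/507 ≈ -0.027613)
(68/(-48) + r(1)/(-18))*q = (68/(-48) + 0/(-18))*(-14/507) = (68*(-1/48) + 0*(-1/18))*(-14/507) = (-17/12 + 0)*(-14/507) = -17/12*(-14/507) = 119/3042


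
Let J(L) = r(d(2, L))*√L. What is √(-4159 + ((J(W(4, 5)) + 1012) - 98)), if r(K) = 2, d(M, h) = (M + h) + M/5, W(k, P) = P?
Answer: √(-3245 + 2*√5) ≈ 56.926*I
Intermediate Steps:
d(M, h) = h + 6*M/5 (d(M, h) = (M + h) + M*(⅕) = (M + h) + M/5 = h + 6*M/5)
J(L) = 2*√L
√(-4159 + ((J(W(4, 5)) + 1012) - 98)) = √(-4159 + ((2*√5 + 1012) - 98)) = √(-4159 + ((1012 + 2*√5) - 98)) = √(-4159 + (914 + 2*√5)) = √(-3245 + 2*√5)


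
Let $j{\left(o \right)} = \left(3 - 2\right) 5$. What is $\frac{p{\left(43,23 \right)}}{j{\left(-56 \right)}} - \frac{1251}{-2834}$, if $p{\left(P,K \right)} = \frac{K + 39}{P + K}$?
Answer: $\frac{294269}{467610} \approx 0.6293$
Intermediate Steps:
$j{\left(o \right)} = 5$ ($j{\left(o \right)} = \left(3 - 2\right) 5 = 1 \cdot 5 = 5$)
$p{\left(P,K \right)} = \frac{39 + K}{K + P}$
$\frac{p{\left(43,23 \right)}}{j{\left(-56 \right)}} - \frac{1251}{-2834} = \frac{\frac{1}{23 + 43} \left(39 + 23\right)}{5} - \frac{1251}{-2834} = \frac{1}{66} \cdot 62 \cdot \frac{1}{5} - - \frac{1251}{2834} = \frac{1}{66} \cdot 62 \cdot \frac{1}{5} + \frac{1251}{2834} = \frac{31}{33} \cdot \frac{1}{5} + \frac{1251}{2834} = \frac{31}{165} + \frac{1251}{2834} = \frac{294269}{467610}$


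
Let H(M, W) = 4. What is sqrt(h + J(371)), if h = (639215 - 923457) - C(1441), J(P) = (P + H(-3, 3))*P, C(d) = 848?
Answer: I*sqrt(145965) ≈ 382.05*I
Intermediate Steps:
J(P) = P*(4 + P) (J(P) = (P + 4)*P = (4 + P)*P = P*(4 + P))
h = -285090 (h = (639215 - 923457) - 1*848 = -284242 - 848 = -285090)
sqrt(h + J(371)) = sqrt(-285090 + 371*(4 + 371)) = sqrt(-285090 + 371*375) = sqrt(-285090 + 139125) = sqrt(-145965) = I*sqrt(145965)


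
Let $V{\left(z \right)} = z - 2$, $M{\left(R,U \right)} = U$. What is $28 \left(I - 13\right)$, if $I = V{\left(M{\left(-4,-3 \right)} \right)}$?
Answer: $-504$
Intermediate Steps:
$V{\left(z \right)} = -2 + z$ ($V{\left(z \right)} = z - 2 = -2 + z$)
$I = -5$ ($I = -2 - 3 = -5$)
$28 \left(I - 13\right) = 28 \left(-5 - 13\right) = 28 \left(-18\right) = -504$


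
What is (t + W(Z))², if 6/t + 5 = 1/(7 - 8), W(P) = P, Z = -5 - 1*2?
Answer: 64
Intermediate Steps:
Z = -7 (Z = -5 - 2 = -7)
t = -1 (t = 6/(-5 + 1/(7 - 8)) = 6/(-5 + 1/(-1)) = 6/(-5 - 1) = 6/(-6) = 6*(-⅙) = -1)
(t + W(Z))² = (-1 - 7)² = (-8)² = 64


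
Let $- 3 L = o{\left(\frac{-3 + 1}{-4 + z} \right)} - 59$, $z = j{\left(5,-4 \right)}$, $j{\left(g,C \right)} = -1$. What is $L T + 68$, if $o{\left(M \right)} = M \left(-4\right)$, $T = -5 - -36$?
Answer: $\frac{3471}{5} \approx 694.2$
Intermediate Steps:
$T = 31$ ($T = -5 + 36 = 31$)
$z = -1$
$o{\left(M \right)} = - 4 M$
$L = \frac{101}{5}$ ($L = - \frac{- 4 \frac{-3 + 1}{-4 - 1} - 59}{3} = - \frac{- 4 \left(- \frac{2}{-5}\right) - 59}{3} = - \frac{- 4 \left(\left(-2\right) \left(- \frac{1}{5}\right)\right) - 59}{3} = - \frac{\left(-4\right) \frac{2}{5} - 59}{3} = - \frac{- \frac{8}{5} - 59}{3} = \left(- \frac{1}{3}\right) \left(- \frac{303}{5}\right) = \frac{101}{5} \approx 20.2$)
$L T + 68 = \frac{101}{5} \cdot 31 + 68 = \frac{3131}{5} + 68 = \frac{3471}{5}$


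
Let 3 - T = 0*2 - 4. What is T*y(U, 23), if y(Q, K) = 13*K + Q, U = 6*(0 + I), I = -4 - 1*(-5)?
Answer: 2135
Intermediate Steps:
I = 1 (I = -4 + 5 = 1)
U = 6 (U = 6*(0 + 1) = 6*1 = 6)
y(Q, K) = Q + 13*K
T = 7 (T = 3 - (0*2 - 4) = 3 - (0 - 4) = 3 - 1*(-4) = 3 + 4 = 7)
T*y(U, 23) = 7*(6 + 13*23) = 7*(6 + 299) = 7*305 = 2135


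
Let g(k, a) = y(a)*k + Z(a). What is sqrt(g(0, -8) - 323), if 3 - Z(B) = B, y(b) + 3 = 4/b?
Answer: 2*I*sqrt(78) ≈ 17.664*I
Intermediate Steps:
y(b) = -3 + 4/b
Z(B) = 3 - B
g(k, a) = 3 - a + k*(-3 + 4/a) (g(k, a) = (-3 + 4/a)*k + (3 - a) = k*(-3 + 4/a) + (3 - a) = 3 - a + k*(-3 + 4/a))
sqrt(g(0, -8) - 323) = sqrt((3 - 1*(-8) - 3*0 + 4*0/(-8)) - 323) = sqrt((3 + 8 + 0 + 4*0*(-1/8)) - 323) = sqrt((3 + 8 + 0 + 0) - 323) = sqrt(11 - 323) = sqrt(-312) = 2*I*sqrt(78)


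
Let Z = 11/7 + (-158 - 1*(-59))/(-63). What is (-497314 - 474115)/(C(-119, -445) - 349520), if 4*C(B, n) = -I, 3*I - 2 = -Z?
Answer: 20400009/7339918 ≈ 2.7793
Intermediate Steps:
Z = 22/7 (Z = 11*(⅐) + (-158 + 59)*(-1/63) = 11/7 - 99*(-1/63) = 11/7 + 11/7 = 22/7 ≈ 3.1429)
I = -8/21 (I = ⅔ + (-1*22/7)/3 = ⅔ + (⅓)*(-22/7) = ⅔ - 22/21 = -8/21 ≈ -0.38095)
C(B, n) = 2/21 (C(B, n) = (-1*(-8/21))/4 = (¼)*(8/21) = 2/21)
(-497314 - 474115)/(C(-119, -445) - 349520) = (-497314 - 474115)/(2/21 - 349520) = -971429/(-7339918/21) = -971429*(-21/7339918) = 20400009/7339918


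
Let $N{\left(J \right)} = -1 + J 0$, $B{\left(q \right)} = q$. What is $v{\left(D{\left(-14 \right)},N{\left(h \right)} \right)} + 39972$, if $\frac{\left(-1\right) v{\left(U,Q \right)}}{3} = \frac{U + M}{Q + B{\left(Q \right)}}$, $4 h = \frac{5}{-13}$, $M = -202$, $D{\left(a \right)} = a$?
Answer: $39648$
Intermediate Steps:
$h = - \frac{5}{52}$ ($h = \frac{5 \frac{1}{-13}}{4} = \frac{5 \left(- \frac{1}{13}\right)}{4} = \frac{1}{4} \left(- \frac{5}{13}\right) = - \frac{5}{52} \approx -0.096154$)
$N{\left(J \right)} = -1$ ($N{\left(J \right)} = -1 + 0 = -1$)
$v{\left(U,Q \right)} = - \frac{3 \left(-202 + U\right)}{2 Q}$ ($v{\left(U,Q \right)} = - 3 \frac{U - 202}{Q + Q} = - 3 \frac{-202 + U}{2 Q} = - \frac{3 \left(-202 + U\right)}{2 Q}$)
$v{\left(D{\left(-14 \right)},N{\left(h \right)} \right)} + 39972 = \frac{3 \left(202 - -14\right)}{2 \left(-1\right)} + 39972 = \frac{3}{2} \left(-1\right) \left(202 + 14\right) + 39972 = \frac{3}{2} \left(-1\right) 216 + 39972 = -324 + 39972 = 39648$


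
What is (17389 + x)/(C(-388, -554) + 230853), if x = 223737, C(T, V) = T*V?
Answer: 241126/445805 ≈ 0.54088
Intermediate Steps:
(17389 + x)/(C(-388, -554) + 230853) = (17389 + 223737)/(-388*(-554) + 230853) = 241126/(214952 + 230853) = 241126/445805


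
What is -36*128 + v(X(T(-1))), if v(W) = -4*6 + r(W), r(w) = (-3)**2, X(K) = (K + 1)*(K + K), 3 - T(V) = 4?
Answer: -4623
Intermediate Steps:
T(V) = -1 (T(V) = 3 - 1*4 = 3 - 4 = -1)
X(K) = 2*K*(1 + K) (X(K) = (1 + K)*(2*K) = 2*K*(1 + K))
r(w) = 9
v(W) = -15 (v(W) = -4*6 + 9 = -24 + 9 = -15)
-36*128 + v(X(T(-1))) = -36*128 - 15 = -4608 - 15 = -4623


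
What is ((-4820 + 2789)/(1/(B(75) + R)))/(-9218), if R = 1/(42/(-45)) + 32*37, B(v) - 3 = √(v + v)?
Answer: 33720693/129052 + 10155*√6/9218 ≈ 263.99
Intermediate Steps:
B(v) = 3 + √2*√v (B(v) = 3 + √(v + v) = 3 + √(2*v) = 3 + √2*√v)
R = 16561/14 (R = 1/(42*(-1/45)) + 1184 = 1/(-14/15) + 1184 = -15/14 + 1184 = 16561/14 ≈ 1182.9)
((-4820 + 2789)/(1/(B(75) + R)))/(-9218) = ((-4820 + 2789)/(1/((3 + √2*√75) + 16561/14)))/(-9218) = -(33720693/14 + 2031*√2*(5*√3))*(-1/9218) = -(33720693/14 + 10155*√6)*(-1/9218) = -2031*(16603/14 + 5*√6)*(-1/9218) = (-33720693/14 - 10155*√6)*(-1/9218) = 33720693/129052 + 10155*√6/9218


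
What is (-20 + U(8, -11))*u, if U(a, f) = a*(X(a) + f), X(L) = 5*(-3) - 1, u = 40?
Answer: -9440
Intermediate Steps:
X(L) = -16 (X(L) = -15 - 1 = -16)
U(a, f) = a*(-16 + f)
(-20 + U(8, -11))*u = (-20 + 8*(-16 - 11))*40 = (-20 + 8*(-27))*40 = (-20 - 216)*40 = -236*40 = -9440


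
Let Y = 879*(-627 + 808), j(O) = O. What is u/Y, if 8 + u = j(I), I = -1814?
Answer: -1822/159099 ≈ -0.011452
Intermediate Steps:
u = -1822 (u = -8 - 1814 = -1822)
Y = 159099 (Y = 879*181 = 159099)
u/Y = -1822/159099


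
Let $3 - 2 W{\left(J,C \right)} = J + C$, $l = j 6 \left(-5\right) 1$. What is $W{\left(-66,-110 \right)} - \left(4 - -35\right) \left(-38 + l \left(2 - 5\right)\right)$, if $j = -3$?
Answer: $\frac{24203}{2} \approx 12102.0$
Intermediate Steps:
$l = 90$ ($l = \left(-3\right) 6 \left(-5\right) 1 = \left(-18\right) \left(-5\right) 1 = 90 \cdot 1 = 90$)
$W{\left(J,C \right)} = \frac{3}{2} - \frac{C}{2} - \frac{J}{2}$ ($W{\left(J,C \right)} = \frac{3}{2} - \frac{J + C}{2} = \frac{3}{2} - \frac{C + J}{2} = \frac{3}{2} - \left(\frac{C}{2} + \frac{J}{2}\right) = \frac{3}{2} - \frac{C}{2} - \frac{J}{2}$)
$W{\left(-66,-110 \right)} - \left(4 - -35\right) \left(-38 + l \left(2 - 5\right)\right) = \left(\frac{3}{2} - -55 - -33\right) - \left(4 - -35\right) \left(-38 + 90 \left(2 - 5\right)\right) = \left(\frac{3}{2} + 55 + 33\right) - \left(4 + 35\right) \left(-38 + 90 \left(-3\right)\right) = \frac{179}{2} - 39 \left(-38 - 270\right) = \frac{179}{2} - 39 \left(-308\right) = \frac{179}{2} - -12012 = \frac{179}{2} + 12012 = \frac{24203}{2}$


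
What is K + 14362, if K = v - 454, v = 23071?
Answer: 36979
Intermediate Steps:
K = 22617 (K = 23071 - 454 = 22617)
K + 14362 = 22617 + 14362 = 36979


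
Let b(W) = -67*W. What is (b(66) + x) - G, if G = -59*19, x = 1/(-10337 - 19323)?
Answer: -97907661/29660 ≈ -3301.0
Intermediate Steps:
x = -1/29660 (x = 1/(-29660) = -1/29660 ≈ -3.3715e-5)
G = -1121
(b(66) + x) - G = (-67*66 - 1/29660) - 1*(-1121) = (-4422 - 1/29660) + 1121 = -131156521/29660 + 1121 = -97907661/29660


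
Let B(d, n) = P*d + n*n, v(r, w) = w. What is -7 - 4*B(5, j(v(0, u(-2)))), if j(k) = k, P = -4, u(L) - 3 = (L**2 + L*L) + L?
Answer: -251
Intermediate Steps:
u(L) = 3 + L + 2*L**2 (u(L) = 3 + ((L**2 + L*L) + L) = 3 + ((L**2 + L**2) + L) = 3 + (2*L**2 + L) = 3 + (L + 2*L**2) = 3 + L + 2*L**2)
B(d, n) = n**2 - 4*d (B(d, n) = -4*d + n*n = -4*d + n**2 = n**2 - 4*d)
-7 - 4*B(5, j(v(0, u(-2)))) = -7 - 4*((3 - 2 + 2*(-2)**2)**2 - 4*5) = -7 - 4*((3 - 2 + 2*4)**2 - 20) = -7 - 4*((3 - 2 + 8)**2 - 20) = -7 - 4*(9**2 - 20) = -7 - 4*(81 - 20) = -7 - 4*61 = -7 - 244 = -251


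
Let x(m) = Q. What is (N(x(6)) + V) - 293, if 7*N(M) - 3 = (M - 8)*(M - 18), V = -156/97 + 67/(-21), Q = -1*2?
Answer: -547543/2037 ≈ -268.80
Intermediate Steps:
Q = -2
x(m) = -2
V = -9775/2037 (V = -156*1/97 + 67*(-1/21) = -156/97 - 67/21 = -9775/2037 ≈ -4.7987)
N(M) = 3/7 + (-18 + M)*(-8 + M)/7 (N(M) = 3/7 + ((M - 8)*(M - 18))/7 = 3/7 + ((-8 + M)*(-18 + M))/7 = 3/7 + ((-18 + M)*(-8 + M))/7 = 3/7 + (-18 + M)*(-8 + M)/7)
(N(x(6)) + V) - 293 = ((21 - 26/7*(-2) + (⅐)*(-2)²) - 9775/2037) - 293 = ((21 + 52/7 + (⅐)*4) - 9775/2037) - 293 = ((21 + 52/7 + 4/7) - 9775/2037) - 293 = (29 - 9775/2037) - 293 = 49298/2037 - 293 = -547543/2037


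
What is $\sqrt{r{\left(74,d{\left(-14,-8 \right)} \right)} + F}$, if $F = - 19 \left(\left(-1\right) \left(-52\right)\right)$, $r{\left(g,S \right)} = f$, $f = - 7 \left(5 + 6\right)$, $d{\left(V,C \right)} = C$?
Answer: $i \sqrt{1065} \approx 32.634 i$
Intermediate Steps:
$f = -77$ ($f = \left(-7\right) 11 = -77$)
$r{\left(g,S \right)} = -77$
$F = -988$ ($F = \left(-19\right) 52 = -988$)
$\sqrt{r{\left(74,d{\left(-14,-8 \right)} \right)} + F} = \sqrt{-77 - 988} = \sqrt{-1065} = i \sqrt{1065}$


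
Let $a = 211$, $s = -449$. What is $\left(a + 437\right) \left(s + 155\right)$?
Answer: $-190512$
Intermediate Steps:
$\left(a + 437\right) \left(s + 155\right) = \left(211 + 437\right) \left(-449 + 155\right) = 648 \left(-294\right) = -190512$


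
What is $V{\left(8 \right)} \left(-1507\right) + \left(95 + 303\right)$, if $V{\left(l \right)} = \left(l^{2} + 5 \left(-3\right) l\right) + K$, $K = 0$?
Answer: $84790$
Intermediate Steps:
$V{\left(l \right)} = l^{2} - 15 l$ ($V{\left(l \right)} = \left(l^{2} + 5 \left(-3\right) l\right) + 0 = \left(l^{2} - 15 l\right) + 0 = l^{2} - 15 l$)
$V{\left(8 \right)} \left(-1507\right) + \left(95 + 303\right) = 8 \left(-15 + 8\right) \left(-1507\right) + \left(95 + 303\right) = 8 \left(-7\right) \left(-1507\right) + 398 = \left(-56\right) \left(-1507\right) + 398 = 84392 + 398 = 84790$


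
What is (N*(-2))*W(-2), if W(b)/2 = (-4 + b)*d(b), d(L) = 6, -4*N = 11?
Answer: -396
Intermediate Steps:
N = -11/4 (N = -¼*11 = -11/4 ≈ -2.7500)
W(b) = -48 + 12*b (W(b) = 2*((-4 + b)*6) = 2*(-24 + 6*b) = -48 + 12*b)
(N*(-2))*W(-2) = (-11/4*(-2))*(-48 + 12*(-2)) = 11*(-48 - 24)/2 = (11/2)*(-72) = -396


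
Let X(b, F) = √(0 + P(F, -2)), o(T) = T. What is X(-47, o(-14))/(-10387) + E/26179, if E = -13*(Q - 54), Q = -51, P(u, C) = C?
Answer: 1365/26179 - I*√2/10387 ≈ 0.052141 - 0.00013615*I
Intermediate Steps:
E = 1365 (E = -13*(-51 - 54) = -13*(-105) = 1365)
X(b, F) = I*√2 (X(b, F) = √(0 - 2) = √(-2) = I*√2)
X(-47, o(-14))/(-10387) + E/26179 = (I*√2)/(-10387) + 1365/26179 = (I*√2)*(-1/10387) + 1365*(1/26179) = -I*√2/10387 + 1365/26179 = 1365/26179 - I*√2/10387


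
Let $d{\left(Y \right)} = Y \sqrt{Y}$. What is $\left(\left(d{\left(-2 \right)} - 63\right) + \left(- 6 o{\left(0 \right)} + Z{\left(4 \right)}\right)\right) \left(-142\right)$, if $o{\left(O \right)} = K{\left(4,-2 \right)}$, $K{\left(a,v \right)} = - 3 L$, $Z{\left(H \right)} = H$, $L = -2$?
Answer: $13490 + 284 i \sqrt{2} \approx 13490.0 + 401.64 i$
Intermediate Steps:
$K{\left(a,v \right)} = 6$ ($K{\left(a,v \right)} = \left(-3\right) \left(-2\right) = 6$)
$o{\left(O \right)} = 6$
$d{\left(Y \right)} = Y^{\frac{3}{2}}$
$\left(\left(d{\left(-2 \right)} - 63\right) + \left(- 6 o{\left(0 \right)} + Z{\left(4 \right)}\right)\right) \left(-142\right) = \left(\left(\left(-2\right)^{\frac{3}{2}} - 63\right) + \left(\left(-6\right) 6 + 4\right)\right) \left(-142\right) = \left(\left(- 2 i \sqrt{2} - 63\right) + \left(-36 + 4\right)\right) \left(-142\right) = \left(\left(-63 - 2 i \sqrt{2}\right) - 32\right) \left(-142\right) = \left(-95 - 2 i \sqrt{2}\right) \left(-142\right) = 13490 + 284 i \sqrt{2}$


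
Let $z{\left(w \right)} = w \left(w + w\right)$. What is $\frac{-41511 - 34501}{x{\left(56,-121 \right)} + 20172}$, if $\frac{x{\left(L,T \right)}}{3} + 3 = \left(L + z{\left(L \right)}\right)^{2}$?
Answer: $- \frac{76012}{120150915} \approx -0.00063264$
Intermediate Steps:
$z{\left(w \right)} = 2 w^{2}$ ($z{\left(w \right)} = w 2 w = 2 w^{2}$)
$x{\left(L,T \right)} = -9 + 3 \left(L + 2 L^{2}\right)^{2}$
$\frac{-41511 - 34501}{x{\left(56,-121 \right)} + 20172} = \frac{-41511 - 34501}{\left(-9 + 3 \cdot 56^{2} \left(1 + 2 \cdot 56\right)^{2}\right) + 20172} = - \frac{76012}{\left(-9 + 3 \cdot 3136 \left(1 + 112\right)^{2}\right) + 20172} = - \frac{76012}{\left(-9 + 3 \cdot 3136 \cdot 113^{2}\right) + 20172} = - \frac{76012}{\left(-9 + 3 \cdot 3136 \cdot 12769\right) + 20172} = - \frac{76012}{\left(-9 + 120130752\right) + 20172} = - \frac{76012}{120130743 + 20172} = - \frac{76012}{120150915}$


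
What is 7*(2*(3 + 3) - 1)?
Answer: 77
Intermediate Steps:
7*(2*(3 + 3) - 1) = 7*(2*6 - 1) = 7*(12 - 1) = 7*11 = 77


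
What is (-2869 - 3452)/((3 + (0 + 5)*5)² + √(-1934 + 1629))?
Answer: -1651888/204987 + 2107*I*√305/204987 ≈ -8.0585 + 0.17951*I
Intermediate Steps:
(-2869 - 3452)/((3 + (0 + 5)*5)² + √(-1934 + 1629)) = -6321/((3 + 5*5)² + √(-305)) = -6321/((3 + 25)² + I*√305) = -6321/(28² + I*√305) = -6321/(784 + I*√305)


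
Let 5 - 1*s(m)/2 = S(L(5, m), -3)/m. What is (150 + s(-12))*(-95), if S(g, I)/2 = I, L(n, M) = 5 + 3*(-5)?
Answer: -15105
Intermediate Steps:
L(n, M) = -10 (L(n, M) = 5 - 15 = -10)
S(g, I) = 2*I
s(m) = 10 + 12/m (s(m) = 10 - 2*2*(-3)/m = 10 - (-12)/m = 10 + 12/m)
(150 + s(-12))*(-95) = (150 + (10 + 12/(-12)))*(-95) = (150 + (10 + 12*(-1/12)))*(-95) = (150 + (10 - 1))*(-95) = (150 + 9)*(-95) = 159*(-95) = -15105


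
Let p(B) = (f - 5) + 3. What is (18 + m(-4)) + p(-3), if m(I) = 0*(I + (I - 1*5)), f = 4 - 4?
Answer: 16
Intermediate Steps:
f = 0
m(I) = 0 (m(I) = 0*(I + (I - 5)) = 0*(I + (-5 + I)) = 0*(-5 + 2*I) = 0)
p(B) = -2 (p(B) = (0 - 5) + 3 = -5 + 3 = -2)
(18 + m(-4)) + p(-3) = (18 + 0) - 2 = 18 - 2 = 16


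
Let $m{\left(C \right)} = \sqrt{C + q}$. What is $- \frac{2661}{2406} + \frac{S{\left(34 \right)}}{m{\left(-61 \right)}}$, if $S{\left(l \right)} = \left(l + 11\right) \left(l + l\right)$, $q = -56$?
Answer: $- \frac{887}{802} - \frac{1020 i \sqrt{13}}{13} \approx -1.106 - 282.9 i$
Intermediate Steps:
$S{\left(l \right)} = 2 l \left(11 + l\right)$ ($S{\left(l \right)} = \left(11 + l\right) 2 l = 2 l \left(11 + l\right)$)
$m{\left(C \right)} = \sqrt{-56 + C}$ ($m{\left(C \right)} = \sqrt{C - 56} = \sqrt{-56 + C}$)
$- \frac{2661}{2406} + \frac{S{\left(34 \right)}}{m{\left(-61 \right)}} = - \frac{2661}{2406} + \frac{2 \cdot 34 \left(11 + 34\right)}{\sqrt{-56 - 61}} = \left(-2661\right) \frac{1}{2406} + \frac{2 \cdot 34 \cdot 45}{\sqrt{-117}} = - \frac{887}{802} + \frac{3060}{3 i \sqrt{13}} = - \frac{887}{802} + 3060 \left(- \frac{i \sqrt{13}}{39}\right) = - \frac{887}{802} - \frac{1020 i \sqrt{13}}{13}$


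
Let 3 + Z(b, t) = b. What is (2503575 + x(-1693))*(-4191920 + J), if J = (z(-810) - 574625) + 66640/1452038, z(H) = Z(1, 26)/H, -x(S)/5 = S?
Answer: -5917200529708967392/494181 ≈ -1.1974e+13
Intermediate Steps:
Z(b, t) = -3 + b
x(S) = -5*S
z(H) = -2/H (z(H) = (-3 + 1)/H = -2/H)
J = -1419843666124/2470905 (J = (-2/(-810) - 574625) + 66640/1452038 = (-2*(-1/810) - 574625) + 66640*(1/1452038) = (1/405 - 574625) + 280/6101 = -232723124/405 + 280/6101 = -1419843666124/2470905 ≈ -5.7463e+5)
(2503575 + x(-1693))*(-4191920 + J) = (2503575 - 5*(-1693))*(-4191920 - 1419843666124/2470905) = (2503575 + 8465)*(-11777679753724/2470905) = 2512040*(-11777679753724/2470905) = -5917200529708967392/494181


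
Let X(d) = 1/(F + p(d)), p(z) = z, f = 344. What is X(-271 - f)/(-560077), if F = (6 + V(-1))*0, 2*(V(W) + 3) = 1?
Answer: 1/344447355 ≈ 2.9032e-9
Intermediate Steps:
V(W) = -5/2 (V(W) = -3 + (½)*1 = -3 + ½ = -5/2)
F = 0 (F = (6 - 5/2)*0 = (7/2)*0 = 0)
X(d) = 1/d (X(d) = 1/(0 + d) = 1/d)
X(-271 - f)/(-560077) = 1/(-271 - 1*344*(-560077)) = -1/560077/(-271 - 344) = -1/560077/(-615) = -1/615*(-1/560077) = 1/344447355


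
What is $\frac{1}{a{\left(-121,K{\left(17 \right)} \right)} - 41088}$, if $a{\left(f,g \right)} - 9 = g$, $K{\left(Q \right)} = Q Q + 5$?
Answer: $- \frac{1}{40785} \approx -2.4519 \cdot 10^{-5}$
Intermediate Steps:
$K{\left(Q \right)} = 5 + Q^{2}$ ($K{\left(Q \right)} = Q^{2} + 5 = 5 + Q^{2}$)
$a{\left(f,g \right)} = 9 + g$
$\frac{1}{a{\left(-121,K{\left(17 \right)} \right)} - 41088} = \frac{1}{\left(9 + \left(5 + 17^{2}\right)\right) - 41088} = \frac{1}{\left(9 + \left(5 + 289\right)\right) - 41088} = \frac{1}{\left(9 + 294\right) - 41088} = \frac{1}{303 - 41088} = \frac{1}{-40785} = - \frac{1}{40785}$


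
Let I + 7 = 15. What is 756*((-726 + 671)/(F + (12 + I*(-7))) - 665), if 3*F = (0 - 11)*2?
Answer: -501930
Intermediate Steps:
I = 8 (I = -7 + 15 = 8)
F = -22/3 (F = ((0 - 11)*2)/3 = (-11*2)/3 = (⅓)*(-22) = -22/3 ≈ -7.3333)
756*((-726 + 671)/(F + (12 + I*(-7))) - 665) = 756*((-726 + 671)/(-22/3 + (12 + 8*(-7))) - 665) = 756*(-55/(-22/3 + (12 - 56)) - 665) = 756*(-55/(-22/3 - 44) - 665) = 756*(-55/(-154/3) - 665) = 756*(-55*(-3/154) - 665) = 756*(15/14 - 665) = 756*(-9295/14) = -501930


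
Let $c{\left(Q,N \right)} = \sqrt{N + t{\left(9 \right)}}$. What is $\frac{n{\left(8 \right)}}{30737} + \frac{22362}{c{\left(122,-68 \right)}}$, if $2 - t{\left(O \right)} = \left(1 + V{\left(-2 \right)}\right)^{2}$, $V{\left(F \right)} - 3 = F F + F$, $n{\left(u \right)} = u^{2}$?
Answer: $\frac{64}{30737} - \frac{3727 i \sqrt{102}}{17} \approx 0.0020822 - 2214.2 i$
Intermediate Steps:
$V{\left(F \right)} = 3 + F + F^{2}$ ($V{\left(F \right)} = 3 + \left(F F + F\right) = 3 + \left(F^{2} + F\right) = 3 + \left(F + F^{2}\right) = 3 + F + F^{2}$)
$t{\left(O \right)} = -34$ ($t{\left(O \right)} = 2 - \left(1 + \left(3 - 2 + \left(-2\right)^{2}\right)\right)^{2} = 2 - \left(1 + \left(3 - 2 + 4\right)\right)^{2} = 2 - \left(1 + 5\right)^{2} = 2 - 6^{2} = 2 - 36 = -34$)
$c{\left(Q,N \right)} = \sqrt{-34 + N}$ ($c{\left(Q,N \right)} = \sqrt{N - 34} = \sqrt{-34 + N}$)
$\frac{n{\left(8 \right)}}{30737} + \frac{22362}{c{\left(122,-68 \right)}} = \frac{8^{2}}{30737} + \frac{22362}{\sqrt{-34 - 68}} = 64 \cdot \frac{1}{30737} + \frac{22362}{\sqrt{-102}} = \frac{64}{30737} + \frac{22362}{i \sqrt{102}} = \frac{64}{30737} + 22362 \left(- \frac{i \sqrt{102}}{102}\right) = \frac{64}{30737} - \frac{3727 i \sqrt{102}}{17}$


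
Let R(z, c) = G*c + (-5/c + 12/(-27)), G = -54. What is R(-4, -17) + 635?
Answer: 237586/153 ≈ 1552.8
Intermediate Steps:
R(z, c) = -4/9 - 54*c - 5/c (R(z, c) = -54*c + (-5/c + 12/(-27)) = -54*c + (-5/c + 12*(-1/27)) = -54*c + (-5/c - 4/9) = -54*c + (-4/9 - 5/c) = -4/9 - 54*c - 5/c)
R(-4, -17) + 635 = (-4/9 - 54*(-17) - 5/(-17)) + 635 = (-4/9 + 918 - 5*(-1/17)) + 635 = (-4/9 + 918 + 5/17) + 635 = 140431/153 + 635 = 237586/153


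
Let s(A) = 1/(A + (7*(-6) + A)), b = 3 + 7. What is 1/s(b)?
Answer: -22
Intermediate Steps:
b = 10
s(A) = 1/(-42 + 2*A) (s(A) = 1/(A + (-42 + A)) = 1/(-42 + 2*A))
1/s(b) = 1/(1/(2*(-21 + 10))) = 1/((½)/(-11)) = 1/((½)*(-1/11)) = 1/(-1/22) = -22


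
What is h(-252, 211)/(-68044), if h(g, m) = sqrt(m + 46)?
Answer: -sqrt(257)/68044 ≈ -0.00023560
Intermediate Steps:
h(g, m) = sqrt(46 + m)
h(-252, 211)/(-68044) = sqrt(46 + 211)/(-68044) = sqrt(257)*(-1/68044) = -sqrt(257)/68044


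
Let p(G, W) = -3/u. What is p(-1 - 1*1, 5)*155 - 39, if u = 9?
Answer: -272/3 ≈ -90.667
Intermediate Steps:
p(G, W) = -⅓ (p(G, W) = -3/9 = -3*⅑ = -⅓)
p(-1 - 1*1, 5)*155 - 39 = -⅓*155 - 39 = -155/3 - 39 = -272/3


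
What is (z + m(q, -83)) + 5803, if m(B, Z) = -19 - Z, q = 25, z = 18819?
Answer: 24686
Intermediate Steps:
(z + m(q, -83)) + 5803 = (18819 + (-19 - 1*(-83))) + 5803 = (18819 + (-19 + 83)) + 5803 = (18819 + 64) + 5803 = 18883 + 5803 = 24686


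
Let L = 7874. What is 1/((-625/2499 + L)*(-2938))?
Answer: -2499/57809559938 ≈ -4.3228e-8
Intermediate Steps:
1/((-625/2499 + L)*(-2938)) = 1/((-625/2499 + 7874)*(-2938)) = -1/2938/(-625*1/2499 + 7874) = -1/2938/(-625/2499 + 7874) = -1/2938/(19676501/2499) = (2499/19676501)*(-1/2938) = -2499/57809559938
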